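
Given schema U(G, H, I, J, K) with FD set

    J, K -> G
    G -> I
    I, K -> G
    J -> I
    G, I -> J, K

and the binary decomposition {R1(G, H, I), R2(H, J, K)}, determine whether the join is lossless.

Common attributes: R1 ∩ R2 = {H}.
No dependency enlarges {H}, so (H)⁺ = {H}.
The closure contains neither all of R1 = {G, H, I} nor all of R2 = {H, J, K}, so the common attributes are not a superkey of either fragment. The join is lossy.

No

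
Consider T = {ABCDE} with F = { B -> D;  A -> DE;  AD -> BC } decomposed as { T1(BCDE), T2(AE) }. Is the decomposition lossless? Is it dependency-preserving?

Lossless test: (E)⁺ = {E}, which is a superkey of neither fragment — lossy.
Dependency preservation: the restricted closure of {A} across the fragments never reaches {DE}, so A → DE cannot be enforced without a join — not preserved.

lossy and not dependency-preserving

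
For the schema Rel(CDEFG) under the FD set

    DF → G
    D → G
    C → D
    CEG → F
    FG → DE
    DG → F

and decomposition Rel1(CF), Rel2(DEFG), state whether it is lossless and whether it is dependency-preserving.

Lossless test: (F)⁺ = {F}, which is a superkey of neither fragment — lossy.
Dependency preservation: the restricted closure of {C} across the fragments never reaches {D}, so C → D cannot be enforced without a join — not preserved.

lossy and not dependency-preserving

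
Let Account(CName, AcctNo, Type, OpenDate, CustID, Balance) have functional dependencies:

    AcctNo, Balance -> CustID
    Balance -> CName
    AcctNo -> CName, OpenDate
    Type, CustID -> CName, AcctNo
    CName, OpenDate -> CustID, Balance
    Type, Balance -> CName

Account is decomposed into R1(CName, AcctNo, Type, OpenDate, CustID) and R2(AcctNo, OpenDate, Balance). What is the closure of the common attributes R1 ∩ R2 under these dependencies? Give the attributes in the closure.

CName, AcctNo, OpenDate, CustID, Balance

R1 ∩ R2 = {AcctNo, OpenDate}.
AcctNo → CName, OpenDate applies, adding CName
CName, OpenDate → CustID, Balance applies, adding CustID, Balance
Closure: {CName, AcctNo, OpenDate, CustID, Balance}.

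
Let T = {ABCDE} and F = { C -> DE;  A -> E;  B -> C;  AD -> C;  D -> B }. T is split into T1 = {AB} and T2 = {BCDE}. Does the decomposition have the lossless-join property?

Common attributes: T1 ∩ T2 = {B}.
Closure of {B}: B → C applies, adding C; C → DE applies, adding DE. So (B)⁺ = {BCDE}.
This closure contains every attribute of T2, so T1 ∩ T2 → T2. The join is lossless.

Yes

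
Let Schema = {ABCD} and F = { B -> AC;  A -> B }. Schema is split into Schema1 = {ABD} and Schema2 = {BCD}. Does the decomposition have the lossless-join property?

Common attributes: Schema1 ∩ Schema2 = {BD}.
Closure of {BD}: B → AC applies, adding AC. So (BD)⁺ = {ABCD}.
This closure contains every attribute of Schema1, so Schema1 ∩ Schema2 → Schema1. The join is lossless.

Yes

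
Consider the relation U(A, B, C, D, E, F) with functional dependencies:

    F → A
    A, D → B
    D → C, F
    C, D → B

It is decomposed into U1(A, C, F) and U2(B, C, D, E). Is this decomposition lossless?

Common attributes: U1 ∩ U2 = {C}.
No dependency enlarges {C}, so (C)⁺ = {C}.
The closure contains neither all of U1 = {A, C, F} nor all of U2 = {B, C, D, E}, so the common attributes are not a superkey of either fragment. The join is lossy.

No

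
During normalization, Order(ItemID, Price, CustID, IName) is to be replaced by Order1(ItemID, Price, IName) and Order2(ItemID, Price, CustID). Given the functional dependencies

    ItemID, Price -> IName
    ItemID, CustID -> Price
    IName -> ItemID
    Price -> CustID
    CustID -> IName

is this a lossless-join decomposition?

Common attributes: Order1 ∩ Order2 = {ItemID, Price}.
Closure of {ItemID, Price}: ItemID, Price → IName applies, adding IName; Price → CustID applies, adding CustID. So (ItemID, Price)⁺ = {ItemID, Price, CustID, IName}.
This closure contains every attribute of Order1, so Order1 ∩ Order2 → Order1. The join is lossless.

Yes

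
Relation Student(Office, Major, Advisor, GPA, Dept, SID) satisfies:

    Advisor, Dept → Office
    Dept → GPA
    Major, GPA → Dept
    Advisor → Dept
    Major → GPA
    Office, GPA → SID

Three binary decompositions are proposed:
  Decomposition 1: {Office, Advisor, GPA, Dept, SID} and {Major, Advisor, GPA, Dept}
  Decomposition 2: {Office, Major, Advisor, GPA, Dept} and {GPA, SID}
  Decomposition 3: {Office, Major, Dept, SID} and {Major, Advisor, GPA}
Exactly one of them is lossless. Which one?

Decomposition 1

Decomposition 1: common = {Advisor, GPA, Dept}, closure = {Office, Advisor, GPA, Dept, SID} → lossless.
Decomposition 2: common = {GPA}, closure = {GPA} → lossy.
Decomposition 3: common = {Major}, closure = {Major, GPA, Dept} → lossy.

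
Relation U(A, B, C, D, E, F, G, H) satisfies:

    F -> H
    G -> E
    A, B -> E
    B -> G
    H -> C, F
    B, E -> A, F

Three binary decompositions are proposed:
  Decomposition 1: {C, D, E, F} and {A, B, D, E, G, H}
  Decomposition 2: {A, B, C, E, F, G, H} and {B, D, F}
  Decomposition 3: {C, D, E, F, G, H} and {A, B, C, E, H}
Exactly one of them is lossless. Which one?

Decomposition 1: common = {D, E}, closure = {D, E} → lossy.
Decomposition 2: common = {B, F}, closure = {A, B, C, E, F, G, H} → lossless.
Decomposition 3: common = {C, E, H}, closure = {C, E, F, H} → lossy.

Decomposition 2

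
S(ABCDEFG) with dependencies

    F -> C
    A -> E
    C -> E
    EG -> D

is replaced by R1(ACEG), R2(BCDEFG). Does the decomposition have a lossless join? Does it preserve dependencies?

lossy but dependency-preserving

Lossless test: (CEG)⁺ = {CDEG}, which is a superkey of neither fragment — lossy.
Dependency preservation: every FD's attributes lie within a single fragment, so each can be enforced locally — preserved.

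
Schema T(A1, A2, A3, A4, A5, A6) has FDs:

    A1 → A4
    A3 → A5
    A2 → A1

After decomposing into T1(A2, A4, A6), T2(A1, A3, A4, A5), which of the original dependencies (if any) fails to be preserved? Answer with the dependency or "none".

Check A2 → A1: no single fragment contains all of {A1, A2}, and the restricted closure of {A2} across the fragments never reaches {A1}.
A1 → A4 is preserved.
A3 → A5 is preserved.

A2 → A1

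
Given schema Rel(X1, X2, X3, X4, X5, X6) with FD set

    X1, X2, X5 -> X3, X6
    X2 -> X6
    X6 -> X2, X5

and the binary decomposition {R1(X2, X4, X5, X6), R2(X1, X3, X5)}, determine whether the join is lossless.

No

Common attributes: R1 ∩ R2 = {X5}.
No dependency enlarges {X5}, so (X5)⁺ = {X5}.
The closure contains neither all of R1 = {X2, X4, X5, X6} nor all of R2 = {X1, X3, X5}, so the common attributes are not a superkey of either fragment. The join is lossy.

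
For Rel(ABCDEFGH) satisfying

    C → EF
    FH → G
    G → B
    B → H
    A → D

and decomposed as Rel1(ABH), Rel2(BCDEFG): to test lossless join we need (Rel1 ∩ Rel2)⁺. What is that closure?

Rel1 ∩ Rel2 = {B}.
B → H applies, adding H
Closure: {BH}.

BH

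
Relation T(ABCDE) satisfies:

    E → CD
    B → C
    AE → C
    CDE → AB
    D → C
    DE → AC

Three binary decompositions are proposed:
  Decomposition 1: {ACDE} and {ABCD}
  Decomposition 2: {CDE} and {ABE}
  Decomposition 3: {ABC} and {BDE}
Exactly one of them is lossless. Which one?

Decomposition 2

Decomposition 1: common = {ACD}, closure = {ACD} → lossy.
Decomposition 2: common = {E}, closure = {ABCDE} → lossless.
Decomposition 3: common = {B}, closure = {BC} → lossy.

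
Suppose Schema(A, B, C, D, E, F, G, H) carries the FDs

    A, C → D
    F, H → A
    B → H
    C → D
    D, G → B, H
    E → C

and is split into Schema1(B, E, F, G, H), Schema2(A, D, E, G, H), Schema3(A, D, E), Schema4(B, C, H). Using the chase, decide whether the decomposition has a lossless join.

No

Chase test. Columns are A, B, C, D, E, F, G, H; row i has aⱼ where attribute j ∈ Schemai, else bᵢⱼ.
Initial tableau (one row per fragment):
  row 1: b11 a2 b13 b14 a5 a6 a7 a8
  row 2: a1 b22 b23 a4 a5 b26 a7 a8
  row 3: a1 b32 b33 a4 a5 b36 b37 b38
  row 4: b41 a2 a3 b44 b45 b46 b47 a8
Rows 1 and 2 agree on E; apply E→C and equate their C entries.
Rows 1 and 3 agree on E; apply E→C and equate their C entries.
Rows 1 and 2 agree on C; apply C→D and equate their D entries.
Rows 1 and 2 agree on D, G; apply D, G→B, H and equate their B, H entries.
No row becomes fully distinguished — the join is lossy.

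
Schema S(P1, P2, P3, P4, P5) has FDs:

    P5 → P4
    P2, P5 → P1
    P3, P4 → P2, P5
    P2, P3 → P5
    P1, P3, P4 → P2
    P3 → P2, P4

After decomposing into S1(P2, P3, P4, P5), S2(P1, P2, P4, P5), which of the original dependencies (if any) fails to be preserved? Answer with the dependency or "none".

none

P5 → P4 lies within S1.
P2, P5 → P1 lies within S2.
P3, P4 → P2, P5 lies within S1.
P2, P3 → P5 lies within S1.
P1, P3, P4 → P2: restricted closure across fragments reaches P2.
P3 → P2, P4 lies within S1.
Every dependency is enforceable on the fragments, so the decomposition is dependency-preserving.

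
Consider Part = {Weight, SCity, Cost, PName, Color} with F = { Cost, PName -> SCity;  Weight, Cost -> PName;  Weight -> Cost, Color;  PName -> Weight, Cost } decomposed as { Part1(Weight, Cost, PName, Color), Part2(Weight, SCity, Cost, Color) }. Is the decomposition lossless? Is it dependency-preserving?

lossless and dependency-preserving

Lossless test: (Weight, Cost, Color)⁺ = {Weight, SCity, Cost, PName, Color}, which contains all of one fragment — lossless.
Dependency preservation: Cost, PName → SCity is not contained in any single fragment, but the restricted closure of its left-hand side across the fragments still reaches the right-hand side; the remaining FDs each lie inside some fragment. All dependencies are preserved.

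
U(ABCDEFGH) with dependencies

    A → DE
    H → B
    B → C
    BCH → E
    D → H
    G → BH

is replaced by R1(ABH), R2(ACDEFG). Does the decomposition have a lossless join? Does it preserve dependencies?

lossless but not dependency-preserving

Lossless test: (A)⁺ = {ABCDEH}, which contains all of one fragment — lossless.
Dependency preservation: the restricted closure of {B} across the fragments never reaches {C}, so B → C cannot be enforced without a join — not preserved.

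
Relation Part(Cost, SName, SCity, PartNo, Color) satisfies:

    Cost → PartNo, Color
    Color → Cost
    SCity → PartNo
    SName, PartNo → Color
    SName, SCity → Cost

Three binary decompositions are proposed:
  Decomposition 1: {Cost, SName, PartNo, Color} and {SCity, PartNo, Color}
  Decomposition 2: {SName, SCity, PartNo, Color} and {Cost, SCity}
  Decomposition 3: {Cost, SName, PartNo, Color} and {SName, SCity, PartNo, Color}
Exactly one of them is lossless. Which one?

Decomposition 3

Decomposition 1: common = {PartNo, Color}, closure = {Cost, PartNo, Color} → lossy.
Decomposition 2: common = {SCity}, closure = {SCity, PartNo} → lossy.
Decomposition 3: common = {SName, PartNo, Color}, closure = {Cost, SName, PartNo, Color} → lossless.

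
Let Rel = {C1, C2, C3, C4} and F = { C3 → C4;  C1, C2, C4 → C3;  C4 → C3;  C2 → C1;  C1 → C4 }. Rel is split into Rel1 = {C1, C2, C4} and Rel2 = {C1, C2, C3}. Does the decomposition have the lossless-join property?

Yes

Common attributes: Rel1 ∩ Rel2 = {C1, C2}.
Closure of {C1, C2}: C1 → C4 applies, adding C4; C1, C2, C4 → C3 applies, adding C3. So (C1, C2)⁺ = {C1, C2, C3, C4}.
This closure contains every attribute of Rel1, so Rel1 ∩ Rel2 → Rel1. The join is lossless.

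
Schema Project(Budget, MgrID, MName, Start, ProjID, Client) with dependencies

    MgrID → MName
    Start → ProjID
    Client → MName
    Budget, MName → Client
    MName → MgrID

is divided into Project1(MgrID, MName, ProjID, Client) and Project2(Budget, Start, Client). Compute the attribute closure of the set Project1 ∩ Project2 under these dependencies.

Project1 ∩ Project2 = {Client}.
Client → MName applies, adding MName
MName → MgrID applies, adding MgrID
Closure: {MgrID, MName, Client}.

MgrID, MName, Client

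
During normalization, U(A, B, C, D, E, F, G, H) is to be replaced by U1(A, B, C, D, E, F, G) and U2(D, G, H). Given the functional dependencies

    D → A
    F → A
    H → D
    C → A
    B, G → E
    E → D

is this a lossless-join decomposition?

Common attributes: U1 ∩ U2 = {D, G}.
Closure of {D, G}: D → A applies, adding A. So (D, G)⁺ = {A, D, G}.
The closure contains neither all of U1 = {A, B, C, D, E, F, G} nor all of U2 = {D, G, H}, so the common attributes are not a superkey of either fragment. The join is lossy.

No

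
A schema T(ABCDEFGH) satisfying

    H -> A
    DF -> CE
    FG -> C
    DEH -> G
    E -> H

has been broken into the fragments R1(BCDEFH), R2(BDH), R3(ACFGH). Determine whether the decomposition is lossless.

Chase test. Columns are ABCDEFGH; row i has aⱼ where attribute j ∈ Ri, else bᵢⱼ.
Initial tableau (one row per fragment):
  row 1: b11 a2 a3 a4 a5 a6 b17 a8
  row 2: b21 a2 b23 a4 b25 b26 b27 a8
  row 3: a1 b32 a3 b34 b35 a6 a7 a8
Rows 1 and 2 agree on H; apply H→A and equate their A entries.
Rows 1 and 3 agree on H; apply H→A and equate their A entries.
No row becomes fully distinguished — the join is lossy.

No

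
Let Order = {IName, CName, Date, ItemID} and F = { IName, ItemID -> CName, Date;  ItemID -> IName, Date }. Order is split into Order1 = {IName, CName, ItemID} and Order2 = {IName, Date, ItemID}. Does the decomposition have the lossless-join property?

Yes

Common attributes: Order1 ∩ Order2 = {IName, ItemID}.
Closure of {IName, ItemID}: IName, ItemID → CName, Date applies, adding CName, Date. So (IName, ItemID)⁺ = {IName, CName, Date, ItemID}.
This closure contains every attribute of Order1, so Order1 ∩ Order2 → Order1. The join is lossless.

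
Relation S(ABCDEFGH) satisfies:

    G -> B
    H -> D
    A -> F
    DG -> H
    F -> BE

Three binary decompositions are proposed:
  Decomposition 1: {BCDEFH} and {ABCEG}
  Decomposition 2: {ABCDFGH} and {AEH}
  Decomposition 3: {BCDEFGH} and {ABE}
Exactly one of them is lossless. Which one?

Decomposition 2

Decomposition 1: common = {BCE}, closure = {BCE} → lossy.
Decomposition 2: common = {AH}, closure = {ABDEFH} → lossless.
Decomposition 3: common = {BE}, closure = {BE} → lossy.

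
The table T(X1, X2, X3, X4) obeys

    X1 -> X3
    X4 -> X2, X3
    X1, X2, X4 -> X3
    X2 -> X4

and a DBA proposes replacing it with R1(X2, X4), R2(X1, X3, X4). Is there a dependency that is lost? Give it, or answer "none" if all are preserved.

X1 → X3 lies within R2.
X4 → X2, X3: restricted closure across fragments reaches X2, X3.
X1, X2, X4 → X3: restricted closure across fragments reaches X3.
X2 → X4 lies within R1.
Every dependency is enforceable on the fragments, so the decomposition is dependency-preserving.

none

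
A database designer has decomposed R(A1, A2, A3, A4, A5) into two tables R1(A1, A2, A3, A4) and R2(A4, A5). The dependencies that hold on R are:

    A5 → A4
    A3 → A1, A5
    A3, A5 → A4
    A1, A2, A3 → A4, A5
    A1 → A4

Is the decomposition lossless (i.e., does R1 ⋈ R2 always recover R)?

Common attributes: R1 ∩ R2 = {A4}.
No dependency enlarges {A4}, so (A4)⁺ = {A4}.
The closure contains neither all of R1 = {A1, A2, A3, A4} nor all of R2 = {A4, A5}, so the common attributes are not a superkey of either fragment. The join is lossy.

No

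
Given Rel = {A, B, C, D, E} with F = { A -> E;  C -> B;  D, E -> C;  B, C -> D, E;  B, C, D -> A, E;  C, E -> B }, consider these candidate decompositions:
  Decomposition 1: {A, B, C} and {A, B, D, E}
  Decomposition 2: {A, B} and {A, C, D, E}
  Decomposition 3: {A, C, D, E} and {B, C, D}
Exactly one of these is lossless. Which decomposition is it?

Decomposition 3

Decomposition 1: common = {A, B}, closure = {A, B, E} → lossy.
Decomposition 2: common = {A}, closure = {A, E} → lossy.
Decomposition 3: common = {C, D}, closure = {A, B, C, D, E} → lossless.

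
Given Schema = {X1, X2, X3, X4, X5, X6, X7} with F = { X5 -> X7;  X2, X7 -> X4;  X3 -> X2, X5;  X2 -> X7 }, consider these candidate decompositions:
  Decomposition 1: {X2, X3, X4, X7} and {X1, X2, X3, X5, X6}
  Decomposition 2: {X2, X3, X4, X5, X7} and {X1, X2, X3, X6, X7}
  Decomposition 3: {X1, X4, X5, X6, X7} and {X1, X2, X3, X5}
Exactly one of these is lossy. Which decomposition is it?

Decomposition 3

Decomposition 1: common = {X2, X3}, closure = {X2, X3, X4, X5, X7} → lossless.
Decomposition 2: common = {X2, X3, X7}, closure = {X2, X3, X4, X5, X7} → lossless.
Decomposition 3: common = {X1, X5}, closure = {X1, X5, X7} → lossy.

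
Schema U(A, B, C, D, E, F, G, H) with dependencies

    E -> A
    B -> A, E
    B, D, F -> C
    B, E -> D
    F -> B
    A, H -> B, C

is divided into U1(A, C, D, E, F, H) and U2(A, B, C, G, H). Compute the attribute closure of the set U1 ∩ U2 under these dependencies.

A, B, C, D, E, H

U1 ∩ U2 = {A, C, H}.
A, H → B, C applies, adding B
B → A, E applies, adding E
B, E → D applies, adding D
Closure: {A, B, C, D, E, H}.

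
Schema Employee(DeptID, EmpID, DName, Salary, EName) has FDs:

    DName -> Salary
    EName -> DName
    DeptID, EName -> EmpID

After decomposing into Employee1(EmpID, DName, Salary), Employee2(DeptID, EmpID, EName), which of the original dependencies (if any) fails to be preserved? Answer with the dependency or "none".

Check EName → DName: no single fragment contains all of {DName, EName}, and the restricted closure of {EName} across the fragments never reaches {DName}.
DName → Salary is preserved.
DeptID, EName → EmpID is preserved.

EName -> DName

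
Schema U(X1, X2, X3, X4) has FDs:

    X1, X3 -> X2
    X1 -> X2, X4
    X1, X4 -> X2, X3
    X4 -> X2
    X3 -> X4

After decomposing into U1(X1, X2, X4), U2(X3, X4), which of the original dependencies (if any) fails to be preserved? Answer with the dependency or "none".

X1, X4 -> X2, X3

Check X1, X4 → X2, X3: no single fragment contains all of {X1, X2, X3, X4}, and the restricted closure of {X1, X4} across the fragments never reaches {X2, X3}.
X1, X3 → X2 is preserved.
X1 → X2, X4 is preserved.
X4 → X2 is preserved.
X3 → X4 is preserved.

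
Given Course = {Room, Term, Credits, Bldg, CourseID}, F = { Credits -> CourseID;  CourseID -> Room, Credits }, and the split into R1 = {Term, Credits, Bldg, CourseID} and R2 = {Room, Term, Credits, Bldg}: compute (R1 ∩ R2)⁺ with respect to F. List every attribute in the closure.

Room, Term, Credits, Bldg, CourseID

R1 ∩ R2 = {Term, Credits, Bldg}.
Credits → CourseID applies, adding CourseID
CourseID → Room, Credits applies, adding Room
Closure: {Room, Term, Credits, Bldg, CourseID}.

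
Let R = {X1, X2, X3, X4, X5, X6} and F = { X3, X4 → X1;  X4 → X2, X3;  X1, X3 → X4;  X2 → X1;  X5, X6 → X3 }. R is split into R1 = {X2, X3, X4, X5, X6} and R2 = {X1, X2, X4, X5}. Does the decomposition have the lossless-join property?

Yes

Common attributes: R1 ∩ R2 = {X2, X4, X5}.
Closure of {X2, X4, X5}: X4 → X2, X3 applies, adding X3; X2 → X1 applies, adding X1. So (X2, X4, X5)⁺ = {X1, X2, X3, X4, X5}.
This closure contains every attribute of R2, so R1 ∩ R2 → R2. The join is lossless.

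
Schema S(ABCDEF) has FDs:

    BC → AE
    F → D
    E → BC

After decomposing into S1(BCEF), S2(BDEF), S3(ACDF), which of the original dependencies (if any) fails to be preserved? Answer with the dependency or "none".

BC → AE

Check BC → AE: no single fragment contains all of {ABCE}, and the restricted closure of {BC} across the fragments never reaches {AE}.
F → D is preserved.
E → BC is preserved.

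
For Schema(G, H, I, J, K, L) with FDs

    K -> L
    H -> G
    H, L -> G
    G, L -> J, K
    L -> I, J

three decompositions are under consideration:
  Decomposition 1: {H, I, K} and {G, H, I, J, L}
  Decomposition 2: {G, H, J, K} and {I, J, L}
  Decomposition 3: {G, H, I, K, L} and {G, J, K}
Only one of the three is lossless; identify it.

Decomposition 3

Decomposition 1: common = {H, I}, closure = {G, H, I} → lossy.
Decomposition 2: common = {J}, closure = {J} → lossy.
Decomposition 3: common = {G, K}, closure = {G, I, J, K, L} → lossless.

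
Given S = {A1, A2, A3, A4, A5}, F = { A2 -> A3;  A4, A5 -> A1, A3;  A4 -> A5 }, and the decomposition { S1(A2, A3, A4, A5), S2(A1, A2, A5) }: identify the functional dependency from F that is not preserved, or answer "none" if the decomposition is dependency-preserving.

Check A4, A5 → A1, A3: no single fragment contains all of {A1, A3, A4, A5}, and the restricted closure of {A4, A5} across the fragments never reaches {A1, A3}.
A2 → A3 is preserved.
A4 → A5 is preserved.

A4, A5 -> A1, A3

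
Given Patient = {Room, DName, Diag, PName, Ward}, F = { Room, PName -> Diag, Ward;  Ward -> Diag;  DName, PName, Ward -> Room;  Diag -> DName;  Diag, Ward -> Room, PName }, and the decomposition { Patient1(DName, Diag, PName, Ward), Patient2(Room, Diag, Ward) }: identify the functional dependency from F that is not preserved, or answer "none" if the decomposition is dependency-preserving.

Check Room, PName → Diag, Ward: no single fragment contains all of {Room, Diag, PName, Ward}, and the restricted closure of {Room, PName} across the fragments never reaches {Diag, Ward}.
Ward → Diag is preserved.
DName, PName, Ward → Room is preserved.
Diag → DName is preserved.
Diag, Ward → Room, PName is preserved.

Room, PName -> Diag, Ward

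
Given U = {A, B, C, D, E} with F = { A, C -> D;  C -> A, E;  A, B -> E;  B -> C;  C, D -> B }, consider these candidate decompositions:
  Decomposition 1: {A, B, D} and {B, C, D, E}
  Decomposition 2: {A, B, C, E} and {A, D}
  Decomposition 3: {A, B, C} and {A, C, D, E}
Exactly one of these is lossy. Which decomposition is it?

Decomposition 2

Decomposition 1: common = {B, D}, closure = {A, B, C, D, E} → lossless.
Decomposition 2: common = {A}, closure = {A} → lossy.
Decomposition 3: common = {A, C}, closure = {A, B, C, D, E} → lossless.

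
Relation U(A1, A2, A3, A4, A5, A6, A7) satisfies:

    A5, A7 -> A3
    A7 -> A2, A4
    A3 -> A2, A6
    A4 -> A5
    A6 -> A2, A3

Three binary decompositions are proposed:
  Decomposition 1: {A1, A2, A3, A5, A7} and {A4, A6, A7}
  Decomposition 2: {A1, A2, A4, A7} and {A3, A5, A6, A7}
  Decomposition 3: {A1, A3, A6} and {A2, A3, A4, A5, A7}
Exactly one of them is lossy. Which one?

Decomposition 3

Decomposition 1: common = {A7}, closure = {A2, A3, A4, A5, A6, A7} → lossless.
Decomposition 2: common = {A7}, closure = {A2, A3, A4, A5, A6, A7} → lossless.
Decomposition 3: common = {A3}, closure = {A2, A3, A6} → lossy.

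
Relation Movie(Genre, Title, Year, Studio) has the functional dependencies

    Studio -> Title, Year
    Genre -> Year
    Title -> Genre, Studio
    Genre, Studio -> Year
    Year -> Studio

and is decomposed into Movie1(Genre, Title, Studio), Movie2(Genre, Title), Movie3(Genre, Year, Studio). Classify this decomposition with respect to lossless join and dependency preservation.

lossless and dependency-preserving

Lossless test (chase): Rows 1 and 3 agree on Studio; apply Studio→Title, Year and equate their Title, Year entries. Rows 1 and 2 agree on Genre; apply Genre→Year and equate their Year entries. Rows 1 and 2 agree on Title; apply Title→Genre, Studio and equate their Genre, Studio entries. Row 1 is now all distinguished symbols — the join is lossless.
Dependency preservation: Studio → Title, Year is not contained in any single fragment, but the restricted closure of its left-hand side across the fragments still reaches the right-hand side; the remaining FDs each lie inside some fragment. All dependencies are preserved.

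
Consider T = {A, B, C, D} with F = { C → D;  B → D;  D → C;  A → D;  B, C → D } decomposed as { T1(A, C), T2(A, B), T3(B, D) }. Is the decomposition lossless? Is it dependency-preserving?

Lossless test (chase): Rows 2 and 3 agree on B; apply B→D and equate their D entries. Rows 2 and 3 agree on D; apply D→C and equate their C entries. Rows 1 and 2 agree on A; apply A→D and equate their D entries. Rows 1 and 2 agree on D; apply D→C and equate their C entries. Row 2 is now all distinguished symbols — the join is lossless.
Dependency preservation: the restricted closure of {C} across the fragments never reaches {D}, so C → D cannot be enforced without a join — not preserved.

lossless but not dependency-preserving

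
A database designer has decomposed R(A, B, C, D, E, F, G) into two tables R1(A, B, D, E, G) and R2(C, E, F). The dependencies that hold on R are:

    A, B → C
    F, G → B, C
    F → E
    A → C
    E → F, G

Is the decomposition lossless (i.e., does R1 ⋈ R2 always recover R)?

Common attributes: R1 ∩ R2 = {E}.
Closure of {E}: E → F, G applies, adding F, G; F, G → B, C applies, adding B, C. So (E)⁺ = {B, C, E, F, G}.
This closure contains every attribute of R2, so R1 ∩ R2 → R2. The join is lossless.

Yes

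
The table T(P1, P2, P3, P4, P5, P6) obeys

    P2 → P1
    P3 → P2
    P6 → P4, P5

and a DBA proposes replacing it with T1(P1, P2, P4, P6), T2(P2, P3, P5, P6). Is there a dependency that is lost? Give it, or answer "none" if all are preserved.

none

P2 → P1 lies within T1.
P3 → P2 lies within T2.
P6 → P4, P5: restricted closure across fragments reaches P4, P5.
Every dependency is enforceable on the fragments, so the decomposition is dependency-preserving.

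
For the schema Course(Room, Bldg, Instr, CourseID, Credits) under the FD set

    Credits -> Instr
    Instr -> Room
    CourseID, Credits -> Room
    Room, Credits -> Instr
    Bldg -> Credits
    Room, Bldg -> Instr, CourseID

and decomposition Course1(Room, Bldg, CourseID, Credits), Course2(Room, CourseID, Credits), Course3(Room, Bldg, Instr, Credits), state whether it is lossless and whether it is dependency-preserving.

Lossless test (chase): Rows 1 and 2 agree on Credits; apply Credits→Instr and equate their Instr entries. Rows 1 and 3 agree on Credits; apply Credits→Instr and equate their Instr entries. Rows 1 and 3 agree on Room, Bldg; apply Room, Bldg→Instr, CourseID and equate their Instr, CourseID entries. Row 1 is now all distinguished symbols — the join is lossless.
Dependency preservation: Room, Bldg → Instr, CourseID is not contained in any single fragment, but the restricted closure of its left-hand side across the fragments still reaches the right-hand side; the remaining FDs each lie inside some fragment. All dependencies are preserved.

lossless and dependency-preserving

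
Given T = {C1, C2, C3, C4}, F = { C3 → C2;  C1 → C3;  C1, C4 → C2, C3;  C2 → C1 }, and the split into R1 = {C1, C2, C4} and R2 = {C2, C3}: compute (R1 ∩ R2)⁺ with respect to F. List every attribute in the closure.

R1 ∩ R2 = {C2}.
C2 → C1 applies, adding C1
C1 → C3 applies, adding C3
Closure: {C1, C2, C3}.

C1, C2, C3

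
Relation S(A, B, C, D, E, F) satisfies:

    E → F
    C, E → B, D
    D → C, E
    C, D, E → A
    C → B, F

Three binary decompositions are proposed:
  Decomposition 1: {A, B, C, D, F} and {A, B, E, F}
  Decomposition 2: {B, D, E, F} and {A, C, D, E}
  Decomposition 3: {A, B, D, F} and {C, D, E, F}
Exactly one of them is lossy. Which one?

Decomposition 1

Decomposition 1: common = {A, B, F}, closure = {A, B, F} → lossy.
Decomposition 2: common = {D, E}, closure = {A, B, C, D, E, F} → lossless.
Decomposition 3: common = {D, F}, closure = {A, B, C, D, E, F} → lossless.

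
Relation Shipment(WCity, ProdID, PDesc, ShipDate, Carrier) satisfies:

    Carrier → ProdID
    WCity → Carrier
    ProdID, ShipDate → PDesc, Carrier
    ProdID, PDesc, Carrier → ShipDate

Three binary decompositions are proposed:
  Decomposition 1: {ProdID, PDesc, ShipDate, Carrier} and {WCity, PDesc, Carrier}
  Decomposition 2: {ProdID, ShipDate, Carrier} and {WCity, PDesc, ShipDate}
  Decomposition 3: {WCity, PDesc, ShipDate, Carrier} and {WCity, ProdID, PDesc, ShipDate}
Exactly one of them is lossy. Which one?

Decomposition 1: common = {PDesc, Carrier}, closure = {ProdID, PDesc, ShipDate, Carrier} → lossless.
Decomposition 2: common = {ShipDate}, closure = {ShipDate} → lossy.
Decomposition 3: common = {WCity, PDesc, ShipDate}, closure = {WCity, ProdID, PDesc, ShipDate, Carrier} → lossless.

Decomposition 2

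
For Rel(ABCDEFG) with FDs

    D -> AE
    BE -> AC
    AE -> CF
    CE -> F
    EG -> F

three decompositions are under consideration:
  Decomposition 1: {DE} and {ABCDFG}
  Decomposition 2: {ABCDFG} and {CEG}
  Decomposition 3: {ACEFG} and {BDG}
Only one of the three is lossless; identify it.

Decomposition 1

Decomposition 1: common = {D}, closure = {ACDEF} → lossless.
Decomposition 2: common = {CG}, closure = {CG} → lossy.
Decomposition 3: common = {G}, closure = {G} → lossy.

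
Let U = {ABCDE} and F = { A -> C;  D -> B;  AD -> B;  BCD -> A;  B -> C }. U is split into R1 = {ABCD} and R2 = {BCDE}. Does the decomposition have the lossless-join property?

Yes

Common attributes: R1 ∩ R2 = {BCD}.
Closure of {BCD}: BCD → A applies, adding A. So (BCD)⁺ = {ABCD}.
This closure contains every attribute of R1, so R1 ∩ R2 → R1. The join is lossless.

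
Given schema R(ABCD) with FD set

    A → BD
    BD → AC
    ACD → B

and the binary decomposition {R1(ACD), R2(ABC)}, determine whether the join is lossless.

Yes

Common attributes: R1 ∩ R2 = {AC}.
Closure of {AC}: A → BD applies, adding BD. So (AC)⁺ = {ABCD}.
This closure contains every attribute of R1, so R1 ∩ R2 → R1. The join is lossless.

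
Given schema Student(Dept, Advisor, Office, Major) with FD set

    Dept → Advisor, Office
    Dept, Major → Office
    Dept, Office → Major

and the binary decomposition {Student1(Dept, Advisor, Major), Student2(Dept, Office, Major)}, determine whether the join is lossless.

Yes

Common attributes: Student1 ∩ Student2 = {Dept, Major}.
Closure of {Dept, Major}: Dept → Advisor, Office applies, adding Advisor, Office. So (Dept, Major)⁺ = {Dept, Advisor, Office, Major}.
This closure contains every attribute of Student1, so Student1 ∩ Student2 → Student1. The join is lossless.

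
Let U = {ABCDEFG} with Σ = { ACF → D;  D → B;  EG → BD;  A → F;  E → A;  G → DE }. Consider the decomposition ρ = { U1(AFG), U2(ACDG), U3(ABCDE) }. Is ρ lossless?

Chase test. Columns are ABCDEFG; row i has aⱼ where attribute j ∈ Ui, else bᵢⱼ.
Initial tableau (one row per fragment):
  row 1: a1 b12 b13 b14 b15 a6 a7
  row 2: a1 b22 a3 a4 b25 b26 a7
  row 3: a1 a2 a3 a4 a5 b36 b37
Rows 2 and 3 agree on D; apply D→B and equate their B entries.
Rows 1 and 2 agree on A; apply A→F and equate their F entries.
Rows 1 and 3 agree on A; apply A→F and equate their F entries.
Rows 1 and 2 agree on G; apply G→DE and equate their DE entries.
Rows 1 and 2 agree on D; apply D→B and equate their B entries.
No row becomes fully distinguished — the join is lossy.

No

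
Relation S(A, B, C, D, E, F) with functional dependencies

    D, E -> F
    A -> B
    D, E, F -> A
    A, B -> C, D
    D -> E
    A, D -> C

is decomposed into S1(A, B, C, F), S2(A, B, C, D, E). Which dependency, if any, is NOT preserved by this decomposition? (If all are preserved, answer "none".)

none

D, E → F: restricted closure across fragments reaches F.
A → B lies within S1.
D, E, F → A: restricted closure across fragments reaches A.
A, B → C, D lies within S2.
D → E lies within S2.
A, D → C lies within S2.
Every dependency is enforceable on the fragments, so the decomposition is dependency-preserving.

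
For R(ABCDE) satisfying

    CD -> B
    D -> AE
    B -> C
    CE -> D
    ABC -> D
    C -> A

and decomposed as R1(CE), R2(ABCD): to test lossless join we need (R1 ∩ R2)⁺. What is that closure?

AC

R1 ∩ R2 = {C}.
C → A applies, adding A
Closure: {AC}.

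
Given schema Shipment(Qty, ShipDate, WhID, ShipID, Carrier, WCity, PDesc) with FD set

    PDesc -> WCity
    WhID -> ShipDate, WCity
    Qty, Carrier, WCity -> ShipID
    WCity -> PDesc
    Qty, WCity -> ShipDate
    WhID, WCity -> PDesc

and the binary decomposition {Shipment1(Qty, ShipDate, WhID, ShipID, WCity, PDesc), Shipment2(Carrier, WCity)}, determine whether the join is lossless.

Common attributes: Shipment1 ∩ Shipment2 = {WCity}.
Closure of {WCity}: WCity → PDesc applies, adding PDesc. So (WCity)⁺ = {WCity, PDesc}.
The closure contains neither all of Shipment1 = {Qty, ShipDate, WhID, ShipID, WCity, PDesc} nor all of Shipment2 = {Carrier, WCity}, so the common attributes are not a superkey of either fragment. The join is lossy.

No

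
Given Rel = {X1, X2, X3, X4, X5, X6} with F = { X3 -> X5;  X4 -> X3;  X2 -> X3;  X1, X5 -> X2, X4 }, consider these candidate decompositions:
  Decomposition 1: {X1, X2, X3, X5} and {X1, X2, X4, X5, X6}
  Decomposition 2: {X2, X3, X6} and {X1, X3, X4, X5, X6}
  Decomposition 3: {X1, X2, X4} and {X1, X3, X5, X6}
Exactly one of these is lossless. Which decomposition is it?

Decomposition 1

Decomposition 1: common = {X1, X2, X5}, closure = {X1, X2, X3, X4, X5} → lossless.
Decomposition 2: common = {X3, X6}, closure = {X3, X5, X6} → lossy.
Decomposition 3: common = {X1}, closure = {X1} → lossy.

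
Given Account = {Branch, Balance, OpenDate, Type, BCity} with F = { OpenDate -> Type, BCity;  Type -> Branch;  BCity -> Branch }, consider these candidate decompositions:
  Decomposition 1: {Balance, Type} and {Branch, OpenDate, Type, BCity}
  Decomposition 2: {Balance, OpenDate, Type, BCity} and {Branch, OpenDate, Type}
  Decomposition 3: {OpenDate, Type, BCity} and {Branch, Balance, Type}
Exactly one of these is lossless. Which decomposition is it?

Decomposition 2

Decomposition 1: common = {Type}, closure = {Branch, Type} → lossy.
Decomposition 2: common = {OpenDate, Type}, closure = {Branch, OpenDate, Type, BCity} → lossless.
Decomposition 3: common = {Type}, closure = {Branch, Type} → lossy.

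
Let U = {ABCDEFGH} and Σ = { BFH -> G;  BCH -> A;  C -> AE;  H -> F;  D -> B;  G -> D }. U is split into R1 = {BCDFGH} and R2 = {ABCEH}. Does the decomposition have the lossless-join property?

Common attributes: R1 ∩ R2 = {BCH}.
Closure of {BCH}: BCH → A applies, adding A; C → AE applies, adding E; H → F applies, adding F; BFH → G applies, adding G; G → D applies, adding D. So (BCH)⁺ = {ABCDEFGH}.
This closure contains every attribute of R1, so R1 ∩ R2 → R1. The join is lossless.

Yes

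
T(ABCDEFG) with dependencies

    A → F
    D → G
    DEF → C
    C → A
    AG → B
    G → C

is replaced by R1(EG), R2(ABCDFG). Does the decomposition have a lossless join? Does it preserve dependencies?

Lossless test: (G)⁺ = {ABCFG}, which is a superkey of neither fragment — lossy.
Dependency preservation: DEF → C is not contained in any single fragment, but the restricted closure of its left-hand side across the fragments still reaches the right-hand side; the remaining FDs each lie inside some fragment. All dependencies are preserved.

lossy but dependency-preserving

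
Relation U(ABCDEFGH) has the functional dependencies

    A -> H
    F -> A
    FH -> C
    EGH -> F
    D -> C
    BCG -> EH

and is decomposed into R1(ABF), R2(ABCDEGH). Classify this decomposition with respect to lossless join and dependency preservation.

lossy and not dependency-preserving

Lossless test: (AB)⁺ = {ABH}, which is a superkey of neither fragment — lossy.
Dependency preservation: the restricted closure of {FH} across the fragments never reaches {C}, so FH → C cannot be enforced without a join — not preserved.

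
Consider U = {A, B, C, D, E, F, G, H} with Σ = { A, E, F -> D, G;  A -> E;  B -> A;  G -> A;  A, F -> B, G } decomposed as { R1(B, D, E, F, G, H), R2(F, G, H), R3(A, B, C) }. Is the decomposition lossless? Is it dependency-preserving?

lossy and not dependency-preserving

Lossless test (chase): Rows 1 and 3 agree on B; apply B→A and equate their A entries. Rows 1 and 2 agree on G; apply G→A and equate their A entries. Rows 1 and 2 agree on A, F; apply A, F→B, G and equate their B, G entries. Rows 1 and 2 agree on A; apply A→E and equate their E entries. Rows 1 and 3 agree on A; apply A→E and equate their E entries. Rows 1 and 2 agree on A, E, F; apply A, E, F→D, G and equate their D, G entries. No row becomes fully distinguished — the join is lossy.
Dependency preservation: the restricted closure of {A, E, F} across the fragments never reaches {D, G}, so A, E, F → D, G cannot be enforced without a join — not preserved.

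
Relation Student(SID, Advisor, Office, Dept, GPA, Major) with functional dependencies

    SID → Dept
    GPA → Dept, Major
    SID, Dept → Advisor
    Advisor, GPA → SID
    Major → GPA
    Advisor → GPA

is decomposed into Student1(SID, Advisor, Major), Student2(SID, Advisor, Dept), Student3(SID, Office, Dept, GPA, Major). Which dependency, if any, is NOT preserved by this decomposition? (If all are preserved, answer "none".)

SID → Dept lies within Student2.
GPA → Dept, Major lies within Student3.
SID, Dept → Advisor lies within Student2.
Advisor, GPA → SID: restricted closure across fragments reaches SID.
Major → GPA lies within Student3.
Advisor → GPA: restricted closure across fragments reaches GPA.
Every dependency is enforceable on the fragments, so the decomposition is dependency-preserving.

none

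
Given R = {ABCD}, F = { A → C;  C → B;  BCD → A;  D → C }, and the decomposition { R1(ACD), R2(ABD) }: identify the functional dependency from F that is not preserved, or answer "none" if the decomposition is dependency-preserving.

Check C → B: no single fragment contains all of {BC}, and the restricted closure of {C} across the fragments never reaches {B}.
A → C is preserved.
BCD → A is preserved.
D → C is preserved.

C → B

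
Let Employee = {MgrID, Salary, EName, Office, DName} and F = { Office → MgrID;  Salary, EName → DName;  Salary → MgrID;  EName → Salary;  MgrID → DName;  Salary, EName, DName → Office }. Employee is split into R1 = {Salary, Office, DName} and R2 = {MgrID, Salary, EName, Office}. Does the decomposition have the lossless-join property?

Common attributes: R1 ∩ R2 = {Salary, Office}.
Closure of {Salary, Office}: Office → MgrID applies, adding MgrID; MgrID → DName applies, adding DName. So (Salary, Office)⁺ = {MgrID, Salary, Office, DName}.
This closure contains every attribute of R1, so R1 ∩ R2 → R1. The join is lossless.

Yes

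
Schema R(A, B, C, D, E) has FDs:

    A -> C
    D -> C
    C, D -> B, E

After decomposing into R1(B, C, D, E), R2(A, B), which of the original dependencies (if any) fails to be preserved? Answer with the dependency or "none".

Check A → C: no single fragment contains all of {A, C}, and the restricted closure of {A} across the fragments never reaches {C}.
D → C is preserved.
C, D → B, E is preserved.

A -> C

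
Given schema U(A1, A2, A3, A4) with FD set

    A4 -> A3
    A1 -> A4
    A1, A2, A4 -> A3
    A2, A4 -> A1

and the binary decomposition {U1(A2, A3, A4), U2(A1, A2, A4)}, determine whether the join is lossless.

Yes

Common attributes: U1 ∩ U2 = {A2, A4}.
Closure of {A2, A4}: A4 → A3 applies, adding A3; A2, A4 → A1 applies, adding A1. So (A2, A4)⁺ = {A1, A2, A3, A4}.
This closure contains every attribute of U1, so U1 ∩ U2 → U1. The join is lossless.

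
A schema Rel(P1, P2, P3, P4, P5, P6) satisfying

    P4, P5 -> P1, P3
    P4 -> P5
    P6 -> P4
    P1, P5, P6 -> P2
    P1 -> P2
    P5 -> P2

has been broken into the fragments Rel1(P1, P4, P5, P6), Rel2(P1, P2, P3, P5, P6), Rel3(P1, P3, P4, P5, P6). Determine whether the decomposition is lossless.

Chase test. Columns are P1, P2, P3, P4, P5, P6; row i has aⱼ where attribute j ∈ Reli, else bᵢⱼ.
Initial tableau (one row per fragment):
  row 1: a1 b12 b13 a4 a5 a6
  row 2: a1 a2 a3 b24 a5 a6
  row 3: a1 b32 a3 a4 a5 a6
Rows 1 and 3 agree on P4, P5; apply P4, P5→P1, P3 and equate their P1, P3 entries.
Rows 1 and 2 agree on P6; apply P6→P4 and equate their P4 entries.
Rows 1 and 2 agree on P1, P5, P6; apply P1, P5, P6→P2 and equate their P2 entries.
Rows 1 and 3 agree on P1, P5, P6; apply P1, P5, P6→P2 and equate their P2 entries.
Row 1 is now all distinguished symbols — the join is lossless.

Yes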